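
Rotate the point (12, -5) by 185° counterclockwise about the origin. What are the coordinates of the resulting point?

Rotation matrix for 185°: [[cos 185°, -sin 185°], [sin 185°, cos 185°]] ≈ [[-0.996195, 0.087156], [-0.087156, -0.996195]]
[[-0.996195, 0.087156], [-0.087156, -0.996195]] × [12, -5]ᵀ ≈ [-12.3901, 3.9351]ᵀ
Result: (-12.3901, 3.9351)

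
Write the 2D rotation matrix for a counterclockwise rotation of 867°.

Rotation matrix formula: [[cos θ, -sin θ], [sin θ, cos θ]]
For θ = 867°:
cos(867°) = -0.8387
sin(867°) = 0.5446
Result: [[-0.8387, -0.5446], [0.5446, -0.8387]]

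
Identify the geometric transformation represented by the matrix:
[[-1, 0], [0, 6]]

This matrix represents: non-uniform scaling by sx = -1, sy = 6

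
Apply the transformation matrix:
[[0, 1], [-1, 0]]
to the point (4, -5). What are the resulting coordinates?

Matrix multiplication:
[[0, 1], [-1, 0]] × [4, -5]ᵀ
= [(0)(4) + (1)(-5), (-1)(4) + (0)(-5)]ᵀ
= [-5, -4]ᵀ
Result: (-5, -4)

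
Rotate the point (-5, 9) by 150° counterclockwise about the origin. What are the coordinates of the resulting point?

Rotation matrix for 150°: [[cos 150°, -sin 150°], [sin 150°, cos 150°]] ≈ [[-0.866025, -0.500000], [0.500000, -0.866025]]
[[-0.866025, -0.500000], [0.500000, -0.866025]] × [-5, 9]ᵀ ≈ [-0.1699, -10.2942]ᵀ
Result: (-0.1699, -10.2942)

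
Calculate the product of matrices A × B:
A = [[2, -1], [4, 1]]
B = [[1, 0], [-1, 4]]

Matrix multiplication:
C[0][0] = 2×1 + -1×-1 = 3
C[0][1] = 2×0 + -1×4 = -4
C[1][0] = 4×1 + 1×-1 = 3
C[1][1] = 4×0 + 1×4 = 4
Result: [[3, -4], [3, 4]]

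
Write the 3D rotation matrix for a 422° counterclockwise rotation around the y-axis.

Rotation matrix for counterclockwise 422° around y-axis:
cos(422°) = 0.4695, sin(422°) = 0.8829
Result: [[0.4695, 0, 0.8829], [0, 1, 0], [-0.8829, 0, 0.4695]]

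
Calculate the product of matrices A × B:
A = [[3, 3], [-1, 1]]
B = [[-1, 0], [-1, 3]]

Matrix multiplication:
C[0][0] = 3×-1 + 3×-1 = -6
C[0][1] = 3×0 + 3×3 = 9
C[1][0] = -1×-1 + 1×-1 = 0
C[1][1] = -1×0 + 1×3 = 3
Result: [[-6, 9], [0, 3]]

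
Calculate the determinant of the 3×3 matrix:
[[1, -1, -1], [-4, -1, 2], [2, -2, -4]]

Expansion along first row:
det = 1·det([[-1,2],[-2,-4]]) - -1·det([[-4,2],[2,-4]]) + -1·det([[-4,-1],[2,-2]])
    = 1·(-1·-4 - 2·-2) - -1·(-4·-4 - 2·2) + -1·(-4·-2 - -1·2)
    = 1·8 - -1·12 + -1·10
    = 8 + 12 + -10 = 10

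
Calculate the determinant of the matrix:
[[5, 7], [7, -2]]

For a 2×2 matrix [[a, b], [c, d]], det = ad - bc
det = (5)(-2) - (7)(7) = -10 - 49 = -59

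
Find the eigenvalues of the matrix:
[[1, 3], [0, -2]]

Characteristic equation: det(A - λI) = 0
λ² - (trace)λ + (det) = 0
trace = 1 + -2 = -1, det = (1)(-2) - (3)(0) = -2
λ² - (-1)λ + (-2) = 0
λ = (-1 ± √((-1)² - 4·(-2))) / 2 = (-1 ± √9) / 2
Solving: λ = -2, 1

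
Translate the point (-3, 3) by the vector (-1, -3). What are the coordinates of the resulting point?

Translation by (-1, -3) (homogeneous matrix [[1, 0, -1], [0, 1, -3], [0, 0, 1]]):
x' = -3 + -1 = -4
y' = 3 + -3 = 0
Result: (-4, 0)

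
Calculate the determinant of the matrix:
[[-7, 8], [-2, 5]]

For a 2×2 matrix [[a, b], [c, d]], det = ad - bc
det = (-7)(5) - (8)(-2) = -35 - -16 = -19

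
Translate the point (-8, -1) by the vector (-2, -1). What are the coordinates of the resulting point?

Translation by (-2, -1) (homogeneous matrix [[1, 0, -2], [0, 1, -1], [0, 0, 1]]):
x' = -8 + -2 = -10
y' = -1 + -1 = -2
Result: (-10, -2)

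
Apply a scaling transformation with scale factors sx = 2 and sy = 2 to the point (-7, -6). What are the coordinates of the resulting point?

Scaling matrix:
[[2, 0], [0, 2]]
Result: (-7 × 2, -6 × 2) = (-14, -12)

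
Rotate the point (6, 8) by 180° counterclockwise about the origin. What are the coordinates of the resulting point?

Rotation matrix for 180°: [[cos 180°, -sin 180°], [sin 180°, cos 180°]] = [[-1, 0], [0, -1]]
[[-1, 0], [0, -1]] × [6, 8]ᵀ = [-6, -8]ᵀ
Result: (-6, -8)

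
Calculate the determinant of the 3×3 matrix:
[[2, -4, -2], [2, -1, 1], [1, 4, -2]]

Expansion along first row:
det = 2·det([[-1,1],[4,-2]]) - -4·det([[2,1],[1,-2]]) + -2·det([[2,-1],[1,4]])
    = 2·(-1·-2 - 1·4) - -4·(2·-2 - 1·1) + -2·(2·4 - -1·1)
    = 2·-2 - -4·-5 + -2·9
    = -4 + -20 + -18 = -42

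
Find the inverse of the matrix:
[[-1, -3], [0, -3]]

For [[a,b],[c,d]], inverse = (1/det)·[[d,-b],[-c,a]]
det = (-1)(-3) - (-3)(0) = 3 - 0 = 3
Inverse = (1/3)·[[-3, 3], [0, -1]]
= [[-1, 1], [0, -1/3]]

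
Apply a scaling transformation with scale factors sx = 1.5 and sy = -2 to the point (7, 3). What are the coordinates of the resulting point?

Scaling matrix:
[[1.50, 0], [0, -2]]
Result: (7 × 1.5, 3 × -2) = (10.5, -6)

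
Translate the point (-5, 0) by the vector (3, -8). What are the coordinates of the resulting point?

Translation by (3, -8) (homogeneous matrix [[1, 0, 3], [0, 1, -8], [0, 0, 1]]):
x' = -5 + 3 = -2
y' = 0 + -8 = -8
Result: (-2, -8)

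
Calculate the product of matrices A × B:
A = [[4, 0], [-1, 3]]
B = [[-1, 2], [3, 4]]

Matrix multiplication:
C[0][0] = 4×-1 + 0×3 = -4
C[0][1] = 4×2 + 0×4 = 8
C[1][0] = -1×-1 + 3×3 = 10
C[1][1] = -1×2 + 3×4 = 10
Result: [[-4, 8], [10, 10]]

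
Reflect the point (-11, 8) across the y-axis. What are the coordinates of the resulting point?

Reflection across y-axis: (-11, 8) → (11, 8)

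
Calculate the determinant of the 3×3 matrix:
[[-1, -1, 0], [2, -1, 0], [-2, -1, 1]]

Expansion along first row:
det = -1·det([[-1,0],[-1,1]]) - -1·det([[2,0],[-2,1]]) + 0·det([[2,-1],[-2,-1]])
    = -1·(-1·1 - 0·-1) - -1·(2·1 - 0·-2) + 0·(2·-1 - -1·-2)
    = -1·-1 - -1·2 + 0·-4
    = 1 + 2 + 0 = 3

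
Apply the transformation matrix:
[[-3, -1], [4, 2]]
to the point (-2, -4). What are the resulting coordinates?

Matrix multiplication:
[[-3, -1], [4, 2]] × [-2, -4]ᵀ
= [(-3)(-2) + (-1)(-4), (4)(-2) + (2)(-4)]ᵀ
= [10, -16]ᵀ
Result: (10, -16)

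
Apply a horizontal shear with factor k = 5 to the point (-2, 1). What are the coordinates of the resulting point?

Shear matrix for horizontal shear with factor k = 5:
[[1, 5], [0, 1]]
Result: (-2, 1) → (3, 1)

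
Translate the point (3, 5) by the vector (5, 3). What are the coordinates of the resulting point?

Translation by (5, 3) (homogeneous matrix [[1, 0, 5], [0, 1, 3], [0, 0, 1]]):
x' = 3 + 5 = 8
y' = 5 + 3 = 8
Result: (8, 8)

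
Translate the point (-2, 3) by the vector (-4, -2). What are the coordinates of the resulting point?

Translation by (-4, -2) (homogeneous matrix [[1, 0, -4], [0, 1, -2], [0, 0, 1]]):
x' = -2 + -4 = -6
y' = 3 + -2 = 1
Result: (-6, 1)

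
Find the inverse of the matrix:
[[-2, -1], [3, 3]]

For [[a,b],[c,d]], inverse = (1/det)·[[d,-b],[-c,a]]
det = (-2)(3) - (-1)(3) = -6 - -3 = -3
Inverse = (1/-3)·[[3, 1], [-3, -2]]
= [[-1, -1/3], [1, 2/3]]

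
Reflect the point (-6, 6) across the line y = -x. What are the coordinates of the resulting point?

Reflection across line y = -x: (-6, 6) → (-6, 6)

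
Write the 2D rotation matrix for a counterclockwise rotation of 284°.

Rotation matrix formula: [[cos θ, -sin θ], [sin θ, cos θ]]
For θ = 284°:
cos(284°) = 0.2419
sin(284°) = -0.9703
Result: [[0.2419, 0.9703], [-0.9703, 0.2419]]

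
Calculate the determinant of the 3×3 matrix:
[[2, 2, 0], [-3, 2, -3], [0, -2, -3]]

Expansion along first row:
det = 2·det([[2,-3],[-2,-3]]) - 2·det([[-3,-3],[0,-3]]) + 0·det([[-3,2],[0,-2]])
    = 2·(2·-3 - -3·-2) - 2·(-3·-3 - -3·0) + 0·(-3·-2 - 2·0)
    = 2·-12 - 2·9 + 0·6
    = -24 + -18 + 0 = -42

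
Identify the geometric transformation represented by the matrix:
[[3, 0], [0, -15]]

This matrix represents: non-uniform scaling by sx = 3, sy = -15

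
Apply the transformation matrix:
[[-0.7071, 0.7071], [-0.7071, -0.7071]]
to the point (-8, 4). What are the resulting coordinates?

Matrix multiplication:
[[-0.7071, 0.7071], [-0.7071, -0.7071]] × [-8, 4]ᵀ
= [(-0.7071)(-8) + (0.7071)(4), (-0.7071)(-8) + (-0.7071)(4)]ᵀ
= [8.4852, 2.8284]ᵀ
Result: (8.4852, 2.8284)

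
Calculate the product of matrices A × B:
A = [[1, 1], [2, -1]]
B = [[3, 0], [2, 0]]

Matrix multiplication:
C[0][0] = 1×3 + 1×2 = 5
C[0][1] = 1×0 + 1×0 = 0
C[1][0] = 2×3 + -1×2 = 4
C[1][1] = 2×0 + -1×0 = 0
Result: [[5, 0], [4, 0]]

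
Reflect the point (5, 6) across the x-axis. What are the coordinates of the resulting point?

Reflection across x-axis: (5, 6) → (5, -6)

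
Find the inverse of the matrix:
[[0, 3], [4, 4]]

For [[a,b],[c,d]], inverse = (1/det)·[[d,-b],[-c,a]]
det = (0)(4) - (3)(4) = 0 - 12 = -12
Inverse = (1/-12)·[[4, -3], [-4, 0]]
= [[-1/3, 1/4], [1/3, 0]]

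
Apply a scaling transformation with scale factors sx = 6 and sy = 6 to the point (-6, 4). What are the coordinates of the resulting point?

Scaling matrix:
[[6, 0], [0, 6]]
Result: (-6 × 6, 4 × 6) = (-36, 24)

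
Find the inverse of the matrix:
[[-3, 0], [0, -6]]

For [[a,b],[c,d]], inverse = (1/det)·[[d,-b],[-c,a]]
det = (-3)(-6) - (0)(0) = 18 - 0 = 18
Inverse = (1/18)·[[-6, 0], [0, -3]]
= [[-1/3, 0], [0, -1/6]]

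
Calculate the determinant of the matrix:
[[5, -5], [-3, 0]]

For a 2×2 matrix [[a, b], [c, d]], det = ad - bc
det = (5)(0) - (-5)(-3) = 0 - 15 = -15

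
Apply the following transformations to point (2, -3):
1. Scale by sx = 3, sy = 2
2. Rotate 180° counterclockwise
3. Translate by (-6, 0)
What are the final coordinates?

Step 1: Scale → (6, -6)
Step 2: Rotate 180° → (-6, 6)
Step 3: Translate → (-12, 6)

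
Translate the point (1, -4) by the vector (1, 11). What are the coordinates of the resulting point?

Translation by (1, 11) (homogeneous matrix [[1, 0, 1], [0, 1, 11], [0, 0, 1]]):
x' = 1 + 1 = 2
y' = -4 + 11 = 7
Result: (2, 7)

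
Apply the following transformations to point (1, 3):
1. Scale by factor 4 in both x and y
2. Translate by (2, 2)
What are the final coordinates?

Step 1: Scale (1, 3) by 4 → (4, 12)
Step 2: Translate by (2, 2) → (6, 14)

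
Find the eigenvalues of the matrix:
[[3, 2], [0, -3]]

Characteristic equation: det(A - λI) = 0
λ² - (trace)λ + (det) = 0
trace = 3 + -3 = 0, det = (3)(-3) - (2)(0) = -9
λ² - (0)λ + (-9) = 0
λ = (0 ± √((0)² - 4·(-9))) / 2 = (0 ± √36) / 2
Solving: λ = -3, 3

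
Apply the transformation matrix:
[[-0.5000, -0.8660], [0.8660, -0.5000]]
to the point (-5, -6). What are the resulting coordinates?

Matrix multiplication:
[[-0.5000, -0.8660], [0.8660, -0.5000]] × [-5, -6]ᵀ
= [(-0.5000)(-5) + (-0.8660)(-6), (0.8660)(-5) + (-0.5000)(-6)]ᵀ
= [7.6960, -1.3300]ᵀ
Result: (7.6960, -1.3300)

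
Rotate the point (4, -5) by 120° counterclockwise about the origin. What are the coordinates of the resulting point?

Rotation matrix for 120°: [[cos 120°, -sin 120°], [sin 120°, cos 120°]] ≈ [[-0.500000, -0.866025], [0.866025, -0.500000]]
[[-0.500000, -0.866025], [0.866025, -0.500000]] × [4, -5]ᵀ ≈ [2.3301, 5.9641]ᵀ
Result: (2.3301, 5.9641)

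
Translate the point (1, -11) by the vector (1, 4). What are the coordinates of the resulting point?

Translation by (1, 4) (homogeneous matrix [[1, 0, 1], [0, 1, 4], [0, 0, 1]]):
x' = 1 + 1 = 2
y' = -11 + 4 = -7
Result: (2, -7)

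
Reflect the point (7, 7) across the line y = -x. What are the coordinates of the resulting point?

Reflection across line y = -x: (7, 7) → (-7, -7)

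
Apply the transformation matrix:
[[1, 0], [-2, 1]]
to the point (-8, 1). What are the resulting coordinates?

Matrix multiplication:
[[1, 0], [-2, 1]] × [-8, 1]ᵀ
= [(1)(-8) + (0)(1), (-2)(-8) + (1)(1)]ᵀ
= [-8, 17]ᵀ
Result: (-8, 17)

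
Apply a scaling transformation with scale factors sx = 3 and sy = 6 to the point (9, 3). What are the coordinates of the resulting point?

Scaling matrix:
[[3, 0], [0, 6]]
Result: (9 × 3, 3 × 6) = (27, 18)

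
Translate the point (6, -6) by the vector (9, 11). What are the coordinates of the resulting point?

Translation by (9, 11) (homogeneous matrix [[1, 0, 9], [0, 1, 11], [0, 0, 1]]):
x' = 6 + 9 = 15
y' = -6 + 11 = 5
Result: (15, 5)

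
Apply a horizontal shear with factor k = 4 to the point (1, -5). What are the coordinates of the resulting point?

Shear matrix for horizontal shear with factor k = 4:
[[1, 4], [0, 1]]
Result: (1, -5) → (-19, -5)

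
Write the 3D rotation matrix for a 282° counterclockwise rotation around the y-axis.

Rotation matrix for counterclockwise 282° around y-axis:
cos(282°) = 0.2079, sin(282°) = -0.9781
Result: [[0.2079, 0, -0.9781], [0, 1, 0], [0.9781, 0, 0.2079]]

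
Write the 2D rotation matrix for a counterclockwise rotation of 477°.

Rotation matrix formula: [[cos θ, -sin θ], [sin θ, cos θ]]
For θ = 477°:
cos(477°) = -0.4540
sin(477°) = 0.8910
Result: [[-0.4540, -0.8910], [0.8910, -0.4540]]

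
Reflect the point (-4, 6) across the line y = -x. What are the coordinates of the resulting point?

Reflection across line y = -x: (-4, 6) → (-6, 4)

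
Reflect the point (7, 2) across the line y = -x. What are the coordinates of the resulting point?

Reflection across line y = -x: (7, 2) → (-2, -7)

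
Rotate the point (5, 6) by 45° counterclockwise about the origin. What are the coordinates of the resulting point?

Rotation matrix for 45°: [[cos 45°, -sin 45°], [sin 45°, cos 45°]] ≈ [[0.707107, -0.707107], [0.707107, 0.707107]]
[[0.707107, -0.707107], [0.707107, 0.707107]] × [5, 6]ᵀ ≈ [-0.7071, 7.7782]ᵀ
Result: (-0.7071, 7.7782)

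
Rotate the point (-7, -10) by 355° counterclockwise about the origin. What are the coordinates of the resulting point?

Rotation matrix for 355°: [[cos 355°, -sin 355°], [sin 355°, cos 355°]] ≈ [[0.996195, 0.087156], [-0.087156, 0.996195]]
[[0.996195, 0.087156], [-0.087156, 0.996195]] × [-7, -10]ᵀ ≈ [-7.8449, -9.3519]ᵀ
Result: (-7.8449, -9.3519)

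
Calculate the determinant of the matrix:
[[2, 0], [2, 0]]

For a 2×2 matrix [[a, b], [c, d]], det = ad - bc
det = (2)(0) - (0)(2) = 0 - 0 = 0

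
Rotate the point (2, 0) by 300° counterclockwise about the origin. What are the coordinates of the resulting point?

Rotation matrix for 300°: [[cos 300°, -sin 300°], [sin 300°, cos 300°]] ≈ [[0.500000, 0.866025], [-0.866025, 0.500000]]
[[0.500000, 0.866025], [-0.866025, 0.500000]] × [2, 0]ᵀ ≈ [1, -1.7321]ᵀ
Result: (1, -1.7321)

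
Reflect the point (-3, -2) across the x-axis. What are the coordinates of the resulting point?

Reflection across x-axis: (-3, -2) → (-3, 2)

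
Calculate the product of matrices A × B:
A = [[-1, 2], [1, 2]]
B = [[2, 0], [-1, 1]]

Matrix multiplication:
C[0][0] = -1×2 + 2×-1 = -4
C[0][1] = -1×0 + 2×1 = 2
C[1][0] = 1×2 + 2×-1 = 0
C[1][1] = 1×0 + 2×1 = 2
Result: [[-4, 2], [0, 2]]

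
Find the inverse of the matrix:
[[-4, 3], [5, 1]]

For [[a,b],[c,d]], inverse = (1/det)·[[d,-b],[-c,a]]
det = (-4)(1) - (3)(5) = -4 - 15 = -19
Inverse = (1/-19)·[[1, -3], [-5, -4]]
= [[-1/19, 3/19], [5/19, 4/19]]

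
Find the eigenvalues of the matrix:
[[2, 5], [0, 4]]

Characteristic equation: det(A - λI) = 0
λ² - (trace)λ + (det) = 0
trace = 2 + 4 = 6, det = (2)(4) - (5)(0) = 8
λ² - (6)λ + (8) = 0
λ = (6 ± √((6)² - 4·(8))) / 2 = (6 ± √4) / 2
Solving: λ = 2, 4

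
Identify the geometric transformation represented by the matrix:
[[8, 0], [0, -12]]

This matrix represents: non-uniform scaling by sx = 8, sy = -12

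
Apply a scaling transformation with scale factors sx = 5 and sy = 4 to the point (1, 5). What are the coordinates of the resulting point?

Scaling matrix:
[[5, 0], [0, 4]]
Result: (1 × 5, 5 × 4) = (5, 20)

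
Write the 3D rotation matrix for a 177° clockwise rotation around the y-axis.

Rotation matrix for clockwise 177° around y-axis:
A clockwise rotation by 177° is a counterclockwise rotation by -177°.
cos(-177°) = -0.9986, sin(-177°) = -0.0523
Result: [[-0.9986, 0, -0.0523], [0, 1, 0], [0.0523, 0, -0.9986]]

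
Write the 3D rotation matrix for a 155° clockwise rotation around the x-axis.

Rotation matrix for clockwise 155° around x-axis:
A clockwise rotation by 155° is a counterclockwise rotation by -155°.
cos(-155°) = -0.9063, sin(-155°) = -0.4226
Result: [[1, 0, 0], [0, -0.9063, 0.4226], [0, -0.4226, -0.9063]]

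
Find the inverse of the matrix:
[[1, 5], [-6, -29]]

For [[a,b],[c,d]], inverse = (1/det)·[[d,-b],[-c,a]]
det = (1)(-29) - (5)(-6) = -29 - -30 = 1
Inverse = [[-29, -5], [6, 1]]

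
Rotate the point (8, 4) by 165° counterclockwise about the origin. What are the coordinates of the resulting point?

Rotation matrix for 165°: [[cos 165°, -sin 165°], [sin 165°, cos 165°]] ≈ [[-0.965926, -0.258819], [0.258819, -0.965926]]
[[-0.965926, -0.258819], [0.258819, -0.965926]] × [8, 4]ᵀ ≈ [-8.7627, -1.7932]ᵀ
Result: (-8.7627, -1.7932)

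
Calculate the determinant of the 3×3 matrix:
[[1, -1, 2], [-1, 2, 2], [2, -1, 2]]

Expansion along first row:
det = 1·det([[2,2],[-1,2]]) - -1·det([[-1,2],[2,2]]) + 2·det([[-1,2],[2,-1]])
    = 1·(2·2 - 2·-1) - -1·(-1·2 - 2·2) + 2·(-1·-1 - 2·2)
    = 1·6 - -1·-6 + 2·-3
    = 6 + -6 + -6 = -6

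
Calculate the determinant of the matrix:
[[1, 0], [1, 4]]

For a 2×2 matrix [[a, b], [c, d]], det = ad - bc
det = (1)(4) - (0)(1) = 4 - 0 = 4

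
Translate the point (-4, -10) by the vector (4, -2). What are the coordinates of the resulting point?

Translation by (4, -2) (homogeneous matrix [[1, 0, 4], [0, 1, -2], [0, 0, 1]]):
x' = -4 + 4 = 0
y' = -10 + -2 = -12
Result: (0, -12)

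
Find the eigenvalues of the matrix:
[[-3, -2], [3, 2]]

Characteristic equation: det(A - λI) = 0
λ² - (trace)λ + (det) = 0
trace = -3 + 2 = -1, det = (-3)(2) - (-2)(3) = 0
λ² - (-1)λ + (0) = 0
λ = (-1 ± √((-1)² - 4·(0))) / 2 = (-1 ± √1) / 2
Solving: λ = -1, 0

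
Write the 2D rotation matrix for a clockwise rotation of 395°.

Rotation matrix formula: [[cos θ, -sin θ], [sin θ, cos θ]]
A clockwise rotation by 395° is equivalent to a counterclockwise rotation by -395°.
For θ = -395°:
cos(-395°) = 0.8192
sin(-395°) = -0.5736
Result: [[0.8192, 0.5736], [-0.5736, 0.8192]]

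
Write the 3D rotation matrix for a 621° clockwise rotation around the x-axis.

Rotation matrix for clockwise 621° around x-axis:
A clockwise rotation by 621° is a counterclockwise rotation by -621°.
cos(-621°) = -0.1564, sin(-621°) = 0.9877
Result: [[1, 0, 0], [0, -0.1564, -0.9877], [0, 0.9877, -0.1564]]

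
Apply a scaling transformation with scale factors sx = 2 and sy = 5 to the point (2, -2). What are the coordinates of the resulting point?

Scaling matrix:
[[2, 0], [0, 5]]
Result: (2 × 2, -2 × 5) = (4, -10)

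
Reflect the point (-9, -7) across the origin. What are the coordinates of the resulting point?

Reflection across origin: (-9, -7) → (9, 7)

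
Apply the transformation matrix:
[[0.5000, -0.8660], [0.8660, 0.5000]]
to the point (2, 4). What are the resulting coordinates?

Matrix multiplication:
[[0.5000, -0.8660], [0.8660, 0.5000]] × [2, 4]ᵀ
= [(0.5000)(2) + (-0.8660)(4), (0.8660)(2) + (0.5000)(4)]ᵀ
= [-2.4640, 3.7320]ᵀ
Result: (-2.4640, 3.7320)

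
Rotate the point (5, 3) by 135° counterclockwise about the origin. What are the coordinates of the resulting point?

Rotation matrix for 135°: [[cos 135°, -sin 135°], [sin 135°, cos 135°]] ≈ [[-0.707107, -0.707107], [0.707107, -0.707107]]
[[-0.707107, -0.707107], [0.707107, -0.707107]] × [5, 3]ᵀ ≈ [-5.6569, 1.4142]ᵀ
Result: (-5.6569, 1.4142)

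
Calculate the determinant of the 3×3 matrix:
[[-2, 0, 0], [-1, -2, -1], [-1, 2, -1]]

Expansion along first row:
det = -2·det([[-2,-1],[2,-1]]) - 0·det([[-1,-1],[-1,-1]]) + 0·det([[-1,-2],[-1,2]])
    = -2·(-2·-1 - -1·2) - 0·(-1·-1 - -1·-1) + 0·(-1·2 - -2·-1)
    = -2·4 - 0·0 + 0·-4
    = -8 + 0 + 0 = -8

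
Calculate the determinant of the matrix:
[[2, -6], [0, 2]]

For a 2×2 matrix [[a, b], [c, d]], det = ad - bc
det = (2)(2) - (-6)(0) = 4 - 0 = 4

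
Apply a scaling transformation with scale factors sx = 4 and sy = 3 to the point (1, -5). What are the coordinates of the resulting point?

Scaling matrix:
[[4, 0], [0, 3]]
Result: (1 × 4, -5 × 3) = (4, -15)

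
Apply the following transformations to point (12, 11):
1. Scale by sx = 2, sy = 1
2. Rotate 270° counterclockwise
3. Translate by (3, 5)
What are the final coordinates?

Step 1: Scale → (24, 11)
Step 2: Rotate 270° → (11, -24)
Step 3: Translate → (14, -19)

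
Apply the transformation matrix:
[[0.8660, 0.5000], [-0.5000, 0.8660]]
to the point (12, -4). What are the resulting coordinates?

Matrix multiplication:
[[0.8660, 0.5000], [-0.5000, 0.8660]] × [12, -4]ᵀ
= [(0.8660)(12) + (0.5000)(-4), (-0.5000)(12) + (0.8660)(-4)]ᵀ
= [8.3920, -9.4640]ᵀ
Result: (8.3920, -9.4640)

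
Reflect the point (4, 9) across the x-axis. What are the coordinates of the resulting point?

Reflection across x-axis: (4, 9) → (4, -9)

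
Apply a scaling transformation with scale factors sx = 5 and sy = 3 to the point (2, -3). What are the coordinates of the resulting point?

Scaling matrix:
[[5, 0], [0, 3]]
Result: (2 × 5, -3 × 3) = (10, -9)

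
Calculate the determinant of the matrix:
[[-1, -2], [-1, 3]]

For a 2×2 matrix [[a, b], [c, d]], det = ad - bc
det = (-1)(3) - (-2)(-1) = -3 - 2 = -5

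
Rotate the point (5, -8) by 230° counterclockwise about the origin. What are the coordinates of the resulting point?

Rotation matrix for 230°: [[cos 230°, -sin 230°], [sin 230°, cos 230°]] ≈ [[-0.642788, 0.766044], [-0.766044, -0.642788]]
[[-0.642788, 0.766044], [-0.766044, -0.642788]] × [5, -8]ᵀ ≈ [-9.3423, 1.3121]ᵀ
Result: (-9.3423, 1.3121)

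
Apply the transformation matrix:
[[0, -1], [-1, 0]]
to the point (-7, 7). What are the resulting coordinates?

Matrix multiplication:
[[0, -1], [-1, 0]] × [-7, 7]ᵀ
= [(0)(-7) + (-1)(7), (-1)(-7) + (0)(7)]ᵀ
= [-7, 7]ᵀ
Result: (-7, 7)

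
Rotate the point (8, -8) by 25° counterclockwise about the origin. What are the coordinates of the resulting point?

Rotation matrix for 25°: [[cos 25°, -sin 25°], [sin 25°, cos 25°]] ≈ [[0.906308, -0.422618], [0.422618, 0.906308]]
[[0.906308, -0.422618], [0.422618, 0.906308]] × [8, -8]ᵀ ≈ [10.6314, -3.8695]ᵀ
Result: (10.6314, -3.8695)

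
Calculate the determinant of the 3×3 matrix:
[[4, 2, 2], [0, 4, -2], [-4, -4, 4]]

Expansion along first row:
det = 4·det([[4,-2],[-4,4]]) - 2·det([[0,-2],[-4,4]]) + 2·det([[0,4],[-4,-4]])
    = 4·(4·4 - -2·-4) - 2·(0·4 - -2·-4) + 2·(0·-4 - 4·-4)
    = 4·8 - 2·-8 + 2·16
    = 32 + 16 + 32 = 80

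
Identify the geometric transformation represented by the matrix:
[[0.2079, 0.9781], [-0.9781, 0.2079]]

This matrix represents: rotation by 282° counterclockwise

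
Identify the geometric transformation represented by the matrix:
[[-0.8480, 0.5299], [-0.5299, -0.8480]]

This matrix represents: rotation by 212° counterclockwise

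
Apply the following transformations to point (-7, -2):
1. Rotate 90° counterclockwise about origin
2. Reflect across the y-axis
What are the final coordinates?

Step 1: Rotate 90° → (2, -7)
Step 2: Reflect across y-axis → (-2, -7)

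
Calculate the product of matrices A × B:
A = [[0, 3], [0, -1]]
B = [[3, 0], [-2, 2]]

Matrix multiplication:
C[0][0] = 0×3 + 3×-2 = -6
C[0][1] = 0×0 + 3×2 = 6
C[1][0] = 0×3 + -1×-2 = 2
C[1][1] = 0×0 + -1×2 = -2
Result: [[-6, 6], [2, -2]]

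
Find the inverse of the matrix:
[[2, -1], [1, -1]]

For [[a,b],[c,d]], inverse = (1/det)·[[d,-b],[-c,a]]
det = (2)(-1) - (-1)(1) = -2 - -1 = -1
Inverse = (1/-1)·[[-1, 1], [-1, 2]]
= [[1, -1], [1, -2]]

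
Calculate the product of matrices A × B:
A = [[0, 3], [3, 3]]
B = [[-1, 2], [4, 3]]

Matrix multiplication:
C[0][0] = 0×-1 + 3×4 = 12
C[0][1] = 0×2 + 3×3 = 9
C[1][0] = 3×-1 + 3×4 = 9
C[1][1] = 3×2 + 3×3 = 15
Result: [[12, 9], [9, 15]]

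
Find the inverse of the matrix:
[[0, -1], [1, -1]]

For [[a,b],[c,d]], inverse = (1/det)·[[d,-b],[-c,a]]
det = (0)(-1) - (-1)(1) = 0 - -1 = 1
Inverse = [[-1, 1], [-1, 0]]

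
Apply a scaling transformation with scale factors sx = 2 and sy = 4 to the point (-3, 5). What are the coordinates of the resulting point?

Scaling matrix:
[[2, 0], [0, 4]]
Result: (-3 × 2, 5 × 4) = (-6, 20)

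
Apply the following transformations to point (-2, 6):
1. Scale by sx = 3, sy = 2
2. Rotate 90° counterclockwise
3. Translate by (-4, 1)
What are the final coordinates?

Step 1: Scale → (-6, 12)
Step 2: Rotate 90° → (-12, -6)
Step 3: Translate → (-16, -5)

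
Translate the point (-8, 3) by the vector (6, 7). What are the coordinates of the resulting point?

Translation by (6, 7) (homogeneous matrix [[1, 0, 6], [0, 1, 7], [0, 0, 1]]):
x' = -8 + 6 = -2
y' = 3 + 7 = 10
Result: (-2, 10)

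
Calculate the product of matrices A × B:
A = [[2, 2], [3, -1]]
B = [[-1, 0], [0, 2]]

Matrix multiplication:
C[0][0] = 2×-1 + 2×0 = -2
C[0][1] = 2×0 + 2×2 = 4
C[1][0] = 3×-1 + -1×0 = -3
C[1][1] = 3×0 + -1×2 = -2
Result: [[-2, 4], [-3, -2]]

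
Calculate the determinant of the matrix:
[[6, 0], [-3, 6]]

For a 2×2 matrix [[a, b], [c, d]], det = ad - bc
det = (6)(6) - (0)(-3) = 36 - 0 = 36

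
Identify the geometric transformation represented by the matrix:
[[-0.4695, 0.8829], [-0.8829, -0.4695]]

This matrix represents: rotation by 242° counterclockwise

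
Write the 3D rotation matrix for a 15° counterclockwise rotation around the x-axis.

Rotation matrix for counterclockwise 15° around x-axis:
cos(15°) = 0.9659, sin(15°) = 0.2588
Result: [[1, 0, 0], [0, 0.9659, -0.2588], [0, 0.2588, 0.9659]]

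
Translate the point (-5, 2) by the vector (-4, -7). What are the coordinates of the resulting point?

Translation by (-4, -7) (homogeneous matrix [[1, 0, -4], [0, 1, -7], [0, 0, 1]]):
x' = -5 + -4 = -9
y' = 2 + -7 = -5
Result: (-9, -5)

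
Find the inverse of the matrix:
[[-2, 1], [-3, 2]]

For [[a,b],[c,d]], inverse = (1/det)·[[d,-b],[-c,a]]
det = (-2)(2) - (1)(-3) = -4 - -3 = -1
Inverse = (1/-1)·[[2, -1], [3, -2]]
= [[-2, 1], [-3, 2]]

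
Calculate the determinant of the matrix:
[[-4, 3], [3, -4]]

For a 2×2 matrix [[a, b], [c, d]], det = ad - bc
det = (-4)(-4) - (3)(3) = 16 - 9 = 7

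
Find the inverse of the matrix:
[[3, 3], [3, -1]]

For [[a,b],[c,d]], inverse = (1/det)·[[d,-b],[-c,a]]
det = (3)(-1) - (3)(3) = -3 - 9 = -12
Inverse = (1/-12)·[[-1, -3], [-3, 3]]
= [[1/12, 1/4], [1/4, -1/4]]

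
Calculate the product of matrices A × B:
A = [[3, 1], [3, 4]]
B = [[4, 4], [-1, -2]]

Matrix multiplication:
C[0][0] = 3×4 + 1×-1 = 11
C[0][1] = 3×4 + 1×-2 = 10
C[1][0] = 3×4 + 4×-1 = 8
C[1][1] = 3×4 + 4×-2 = 4
Result: [[11, 10], [8, 4]]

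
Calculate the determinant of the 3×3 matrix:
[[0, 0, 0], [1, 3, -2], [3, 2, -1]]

Expansion along first row:
det = 0·det([[3,-2],[2,-1]]) - 0·det([[1,-2],[3,-1]]) + 0·det([[1,3],[3,2]])
    = 0·(3·-1 - -2·2) - 0·(1·-1 - -2·3) + 0·(1·2 - 3·3)
    = 0·1 - 0·5 + 0·-7
    = 0 + 0 + 0 = 0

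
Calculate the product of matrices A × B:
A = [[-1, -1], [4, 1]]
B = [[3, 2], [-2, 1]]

Matrix multiplication:
C[0][0] = -1×3 + -1×-2 = -1
C[0][1] = -1×2 + -1×1 = -3
C[1][0] = 4×3 + 1×-2 = 10
C[1][1] = 4×2 + 1×1 = 9
Result: [[-1, -3], [10, 9]]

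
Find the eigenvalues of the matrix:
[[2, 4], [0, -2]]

Characteristic equation: det(A - λI) = 0
λ² - (trace)λ + (det) = 0
trace = 2 + -2 = 0, det = (2)(-2) - (4)(0) = -4
λ² - (0)λ + (-4) = 0
λ = (0 ± √((0)² - 4·(-4))) / 2 = (0 ± √16) / 2
Solving: λ = -2, 2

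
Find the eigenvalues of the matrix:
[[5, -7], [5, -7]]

Characteristic equation: det(A - λI) = 0
λ² - (trace)λ + (det) = 0
trace = 5 + -7 = -2, det = (5)(-7) - (-7)(5) = 0
λ² - (-2)λ + (0) = 0
λ = (-2 ± √((-2)² - 4·(0))) / 2 = (-2 ± √4) / 2
Solving: λ = -2, 0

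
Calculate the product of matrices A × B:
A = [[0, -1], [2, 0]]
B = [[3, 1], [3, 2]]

Matrix multiplication:
C[0][0] = 0×3 + -1×3 = -3
C[0][1] = 0×1 + -1×2 = -2
C[1][0] = 2×3 + 0×3 = 6
C[1][1] = 2×1 + 0×2 = 2
Result: [[-3, -2], [6, 2]]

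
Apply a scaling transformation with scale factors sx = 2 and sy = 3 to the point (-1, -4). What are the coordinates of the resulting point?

Scaling matrix:
[[2, 0], [0, 3]]
Result: (-1 × 2, -4 × 3) = (-2, -12)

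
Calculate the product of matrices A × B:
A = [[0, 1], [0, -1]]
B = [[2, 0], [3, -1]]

Matrix multiplication:
C[0][0] = 0×2 + 1×3 = 3
C[0][1] = 0×0 + 1×-1 = -1
C[1][0] = 0×2 + -1×3 = -3
C[1][1] = 0×0 + -1×-1 = 1
Result: [[3, -1], [-3, 1]]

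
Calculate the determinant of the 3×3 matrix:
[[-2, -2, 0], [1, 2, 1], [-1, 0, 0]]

Expansion along first row:
det = -2·det([[2,1],[0,0]]) - -2·det([[1,1],[-1,0]]) + 0·det([[1,2],[-1,0]])
    = -2·(2·0 - 1·0) - -2·(1·0 - 1·-1) + 0·(1·0 - 2·-1)
    = -2·0 - -2·1 + 0·2
    = 0 + 2 + 0 = 2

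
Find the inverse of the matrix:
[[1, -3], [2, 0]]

For [[a,b],[c,d]], inverse = (1/det)·[[d,-b],[-c,a]]
det = (1)(0) - (-3)(2) = 0 - -6 = 6
Inverse = (1/6)·[[0, 3], [-2, 1]]
= [[0, 1/2], [-1/3, 1/6]]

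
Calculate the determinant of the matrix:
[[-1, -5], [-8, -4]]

For a 2×2 matrix [[a, b], [c, d]], det = ad - bc
det = (-1)(-4) - (-5)(-8) = 4 - 40 = -36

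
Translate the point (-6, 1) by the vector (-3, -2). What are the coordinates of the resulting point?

Translation by (-3, -2) (homogeneous matrix [[1, 0, -3], [0, 1, -2], [0, 0, 1]]):
x' = -6 + -3 = -9
y' = 1 + -2 = -1
Result: (-9, -1)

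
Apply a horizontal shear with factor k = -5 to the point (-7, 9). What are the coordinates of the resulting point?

Shear matrix for horizontal shear with factor k = -5:
[[1, -5], [0, 1]]
Result: (-7, 9) → (-52, 9)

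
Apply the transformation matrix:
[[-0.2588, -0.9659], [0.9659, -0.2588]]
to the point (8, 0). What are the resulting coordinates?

Matrix multiplication:
[[-0.2588, -0.9659], [0.9659, -0.2588]] × [8, 0]ᵀ
= [(-0.2588)(8) + (-0.9659)(0), (0.9659)(8) + (-0.2588)(0)]ᵀ
= [-2.0704, 7.7272]ᵀ
Result: (-2.0704, 7.7272)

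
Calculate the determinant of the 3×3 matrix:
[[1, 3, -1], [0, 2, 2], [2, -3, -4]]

Expansion along first row:
det = 1·det([[2,2],[-3,-4]]) - 3·det([[0,2],[2,-4]]) + -1·det([[0,2],[2,-3]])
    = 1·(2·-4 - 2·-3) - 3·(0·-4 - 2·2) + -1·(0·-3 - 2·2)
    = 1·-2 - 3·-4 + -1·-4
    = -2 + 12 + 4 = 14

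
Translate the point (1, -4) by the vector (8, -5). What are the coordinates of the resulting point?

Translation by (8, -5) (homogeneous matrix [[1, 0, 8], [0, 1, -5], [0, 0, 1]]):
x' = 1 + 8 = 9
y' = -4 + -5 = -9
Result: (9, -9)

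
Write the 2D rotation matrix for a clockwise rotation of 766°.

Rotation matrix formula: [[cos θ, -sin θ], [sin θ, cos θ]]
A clockwise rotation by 766° is equivalent to a counterclockwise rotation by -766°.
For θ = -766°:
cos(-766°) = 0.6947
sin(-766°) = -0.7193
Result: [[0.6947, 0.7193], [-0.7193, 0.6947]]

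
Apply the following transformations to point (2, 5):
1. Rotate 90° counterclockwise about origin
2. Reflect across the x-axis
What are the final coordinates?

Step 1: Rotate 90° → (-5, 2)
Step 2: Reflect across x-axis → (-5, -2)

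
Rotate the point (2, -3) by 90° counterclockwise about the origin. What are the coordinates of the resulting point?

Rotation matrix for 90°: [[cos 90°, -sin 90°], [sin 90°, cos 90°]] = [[0, -1], [1, 0]]
[[0, -1], [1, 0]] × [2, -3]ᵀ = [3, 2]ᵀ
Result: (3, 2)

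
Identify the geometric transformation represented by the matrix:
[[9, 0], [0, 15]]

This matrix represents: non-uniform scaling by sx = 9, sy = 15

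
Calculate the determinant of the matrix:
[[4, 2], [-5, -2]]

For a 2×2 matrix [[a, b], [c, d]], det = ad - bc
det = (4)(-2) - (2)(-5) = -8 - -10 = 2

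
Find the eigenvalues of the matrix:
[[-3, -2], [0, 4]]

Characteristic equation: det(A - λI) = 0
λ² - (trace)λ + (det) = 0
trace = -3 + 4 = 1, det = (-3)(4) - (-2)(0) = -12
λ² - (1)λ + (-12) = 0
λ = (1 ± √((1)² - 4·(-12))) / 2 = (1 ± √49) / 2
Solving: λ = -3, 4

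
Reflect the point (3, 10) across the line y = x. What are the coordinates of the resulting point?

Reflection across line y = x: (3, 10) → (10, 3)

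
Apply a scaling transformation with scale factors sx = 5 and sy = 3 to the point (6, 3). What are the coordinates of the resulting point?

Scaling matrix:
[[5, 0], [0, 3]]
Result: (6 × 5, 3 × 3) = (30, 9)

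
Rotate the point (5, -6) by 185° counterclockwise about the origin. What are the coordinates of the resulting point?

Rotation matrix for 185°: [[cos 185°, -sin 185°], [sin 185°, cos 185°]] ≈ [[-0.996195, 0.087156], [-0.087156, -0.996195]]
[[-0.996195, 0.087156], [-0.087156, -0.996195]] × [5, -6]ᵀ ≈ [-5.5039, 5.5414]ᵀ
Result: (-5.5039, 5.5414)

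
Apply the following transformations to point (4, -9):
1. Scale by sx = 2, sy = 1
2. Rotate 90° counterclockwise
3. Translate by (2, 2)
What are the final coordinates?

Step 1: Scale → (8, -9)
Step 2: Rotate 90° → (9, 8)
Step 3: Translate → (11, 10)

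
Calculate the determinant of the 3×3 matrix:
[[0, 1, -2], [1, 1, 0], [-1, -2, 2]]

Expansion along first row:
det = 0·det([[1,0],[-2,2]]) - 1·det([[1,0],[-1,2]]) + -2·det([[1,1],[-1,-2]])
    = 0·(1·2 - 0·-2) - 1·(1·2 - 0·-1) + -2·(1·-2 - 1·-1)
    = 0·2 - 1·2 + -2·-1
    = 0 + -2 + 2 = 0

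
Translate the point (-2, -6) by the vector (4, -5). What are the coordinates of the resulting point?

Translation by (4, -5) (homogeneous matrix [[1, 0, 4], [0, 1, -5], [0, 0, 1]]):
x' = -2 + 4 = 2
y' = -6 + -5 = -11
Result: (2, -11)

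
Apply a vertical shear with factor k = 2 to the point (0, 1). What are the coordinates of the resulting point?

Shear matrix for vertical shear with factor k = 2:
[[1, 0], [2, 1]]
Result: (0, 1) → (0, 1)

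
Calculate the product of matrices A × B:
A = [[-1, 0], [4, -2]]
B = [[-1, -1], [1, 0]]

Matrix multiplication:
C[0][0] = -1×-1 + 0×1 = 1
C[0][1] = -1×-1 + 0×0 = 1
C[1][0] = 4×-1 + -2×1 = -6
C[1][1] = 4×-1 + -2×0 = -4
Result: [[1, 1], [-6, -4]]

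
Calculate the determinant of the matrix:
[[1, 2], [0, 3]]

For a 2×2 matrix [[a, b], [c, d]], det = ad - bc
det = (1)(3) - (2)(0) = 3 - 0 = 3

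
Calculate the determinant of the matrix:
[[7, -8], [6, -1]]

For a 2×2 matrix [[a, b], [c, d]], det = ad - bc
det = (7)(-1) - (-8)(6) = -7 - -48 = 41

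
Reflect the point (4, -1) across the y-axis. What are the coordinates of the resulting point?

Reflection across y-axis: (4, -1) → (-4, -1)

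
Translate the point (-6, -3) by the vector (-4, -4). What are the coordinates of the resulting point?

Translation by (-4, -4) (homogeneous matrix [[1, 0, -4], [0, 1, -4], [0, 0, 1]]):
x' = -6 + -4 = -10
y' = -3 + -4 = -7
Result: (-10, -7)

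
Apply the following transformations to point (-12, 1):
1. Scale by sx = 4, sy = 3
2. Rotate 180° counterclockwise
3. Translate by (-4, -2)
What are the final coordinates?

Step 1: Scale → (-48, 3)
Step 2: Rotate 180° → (48, -3)
Step 3: Translate → (44, -5)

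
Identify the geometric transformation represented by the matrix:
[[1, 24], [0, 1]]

This matrix represents: horizontal shear with factor 24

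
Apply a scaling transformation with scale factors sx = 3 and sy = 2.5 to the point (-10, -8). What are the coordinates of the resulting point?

Scaling matrix:
[[3, 0], [0, 2.50]]
Result: (-10 × 3, -8 × 2.5) = (-30, -20)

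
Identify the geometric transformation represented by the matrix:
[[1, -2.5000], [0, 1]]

This matrix represents: horizontal shear with factor -2.5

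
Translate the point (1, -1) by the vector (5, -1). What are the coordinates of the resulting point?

Translation by (5, -1) (homogeneous matrix [[1, 0, 5], [0, 1, -1], [0, 0, 1]]):
x' = 1 + 5 = 6
y' = -1 + -1 = -2
Result: (6, -2)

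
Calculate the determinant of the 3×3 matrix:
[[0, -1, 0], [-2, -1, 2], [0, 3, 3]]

Expansion along first row:
det = 0·det([[-1,2],[3,3]]) - -1·det([[-2,2],[0,3]]) + 0·det([[-2,-1],[0,3]])
    = 0·(-1·3 - 2·3) - -1·(-2·3 - 2·0) + 0·(-2·3 - -1·0)
    = 0·-9 - -1·-6 + 0·-6
    = 0 + -6 + 0 = -6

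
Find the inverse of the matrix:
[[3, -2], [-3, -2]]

For [[a,b],[c,d]], inverse = (1/det)·[[d,-b],[-c,a]]
det = (3)(-2) - (-2)(-3) = -6 - 6 = -12
Inverse = (1/-12)·[[-2, 2], [3, 3]]
= [[1/6, -1/6], [-1/4, -1/4]]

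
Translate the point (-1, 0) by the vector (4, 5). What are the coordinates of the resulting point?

Translation by (4, 5) (homogeneous matrix [[1, 0, 4], [0, 1, 5], [0, 0, 1]]):
x' = -1 + 4 = 3
y' = 0 + 5 = 5
Result: (3, 5)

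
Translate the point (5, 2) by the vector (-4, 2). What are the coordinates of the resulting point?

Translation by (-4, 2) (homogeneous matrix [[1, 0, -4], [0, 1, 2], [0, 0, 1]]):
x' = 5 + -4 = 1
y' = 2 + 2 = 4
Result: (1, 4)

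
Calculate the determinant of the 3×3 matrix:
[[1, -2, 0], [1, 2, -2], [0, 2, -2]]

Expansion along first row:
det = 1·det([[2,-2],[2,-2]]) - -2·det([[1,-2],[0,-2]]) + 0·det([[1,2],[0,2]])
    = 1·(2·-2 - -2·2) - -2·(1·-2 - -2·0) + 0·(1·2 - 2·0)
    = 1·0 - -2·-2 + 0·2
    = 0 + -4 + 0 = -4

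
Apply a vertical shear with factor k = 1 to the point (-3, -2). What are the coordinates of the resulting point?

Shear matrix for vertical shear with factor k = 1:
[[1, 0], [1, 1]]
Result: (-3, -2) → (-3, -5)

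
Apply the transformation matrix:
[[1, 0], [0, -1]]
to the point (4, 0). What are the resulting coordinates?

Matrix multiplication:
[[1, 0], [0, -1]] × [4, 0]ᵀ
= [(1)(4) + (0)(0), (0)(4) + (-1)(0)]ᵀ
= [4, 0]ᵀ
Result: (4, 0)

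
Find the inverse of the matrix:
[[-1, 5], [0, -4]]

For [[a,b],[c,d]], inverse = (1/det)·[[d,-b],[-c,a]]
det = (-1)(-4) - (5)(0) = 4 - 0 = 4
Inverse = (1/4)·[[-4, -5], [0, -1]]
= [[-1, -5/4], [0, -1/4]]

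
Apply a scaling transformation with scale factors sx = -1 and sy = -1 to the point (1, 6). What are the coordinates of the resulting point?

Scaling matrix:
[[-1, 0], [0, -1]]
Result: (1 × -1, 6 × -1) = (-1, -6)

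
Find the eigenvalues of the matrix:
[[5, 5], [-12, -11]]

Characteristic equation: det(A - λI) = 0
λ² - (trace)λ + (det) = 0
trace = 5 + -11 = -6, det = (5)(-11) - (5)(-12) = 5
λ² - (-6)λ + (5) = 0
λ = (-6 ± √((-6)² - 4·(5))) / 2 = (-6 ± √16) / 2
Solving: λ = -5, -1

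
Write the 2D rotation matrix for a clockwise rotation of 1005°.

Rotation matrix formula: [[cos θ, -sin θ], [sin θ, cos θ]]
A clockwise rotation by 1005° is equivalent to a counterclockwise rotation by -1005°.
For θ = -1005°:
cos(-1005°) = 0.2588
sin(-1005°) = 0.9659
Result: [[0.2588, -0.9659], [0.9659, 0.2588]]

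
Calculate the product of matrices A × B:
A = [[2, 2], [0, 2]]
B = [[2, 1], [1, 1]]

Matrix multiplication:
C[0][0] = 2×2 + 2×1 = 6
C[0][1] = 2×1 + 2×1 = 4
C[1][0] = 0×2 + 2×1 = 2
C[1][1] = 0×1 + 2×1 = 2
Result: [[6, 4], [2, 2]]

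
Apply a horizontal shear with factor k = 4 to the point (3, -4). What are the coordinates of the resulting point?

Shear matrix for horizontal shear with factor k = 4:
[[1, 4], [0, 1]]
Result: (3, -4) → (-13, -4)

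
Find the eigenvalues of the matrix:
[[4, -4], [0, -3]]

Characteristic equation: det(A - λI) = 0
λ² - (trace)λ + (det) = 0
trace = 4 + -3 = 1, det = (4)(-3) - (-4)(0) = -12
λ² - (1)λ + (-12) = 0
λ = (1 ± √((1)² - 4·(-12))) / 2 = (1 ± √49) / 2
Solving: λ = -3, 4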